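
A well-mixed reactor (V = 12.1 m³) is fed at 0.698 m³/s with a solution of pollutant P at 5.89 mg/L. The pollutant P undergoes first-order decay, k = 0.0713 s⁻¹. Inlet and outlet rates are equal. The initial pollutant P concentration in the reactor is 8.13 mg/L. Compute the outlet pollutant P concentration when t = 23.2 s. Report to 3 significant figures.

Accumulation = in − out − consumed: V dC/dt = Q C_in − Q C − k V C.
This is linear with rate a = Q/V + k = 0.12899 s⁻¹.
C_ss = Q C_in/(Q + kV) = 2.6342 mg/L; C(t) = C_ss + (C₀ − C_ss) e^(−a t).
C(23.2) = 2.6342 + (5.4958)·e^(−0.12899·23.2) = 2.6342 + (5.4958)·0.050163 = 2.9099 mg/L.

2.91 mg/L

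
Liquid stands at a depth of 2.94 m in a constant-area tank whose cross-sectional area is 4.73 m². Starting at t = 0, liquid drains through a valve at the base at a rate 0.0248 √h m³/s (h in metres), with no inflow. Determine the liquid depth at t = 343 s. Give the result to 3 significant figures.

With no inflow, A dh/dt = −0.0248 √h.
∫ h^(−1/2) dh = −(0.0248/A) ∫ dt, giving 2√h = 2√h₀ − (0.0248/A) t.
√h = √2.94 − 0.0248·343/(2·4.73) = 1.7146 − 0.89920 = 0.81545.
h = 0.81545² = 0.66495 m.

0.665 m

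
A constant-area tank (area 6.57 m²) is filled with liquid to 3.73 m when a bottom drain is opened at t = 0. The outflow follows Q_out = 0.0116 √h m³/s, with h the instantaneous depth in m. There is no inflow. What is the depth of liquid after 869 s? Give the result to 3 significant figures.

With no inflow, A dh/dt = −0.0116 √h.
Separate and integrate: 2(√h − √h₀) = −(0.0116/A) t.
√h = √3.73 − 0.0116·869/(2·6.57) = 1.9313 − 0.76715 = 1.1642.
h = 1.1642² = 1.3553 m.

1.36 m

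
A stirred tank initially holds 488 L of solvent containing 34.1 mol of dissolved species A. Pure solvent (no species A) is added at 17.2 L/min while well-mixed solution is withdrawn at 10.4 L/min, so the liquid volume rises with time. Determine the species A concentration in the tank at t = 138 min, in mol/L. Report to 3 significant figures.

0.00464 mol/L

Let m(t) be the amount of species A. Volume: V(t) = V₀ + (Q_in − Q_out) t = 488 + 6.8000 t; V(138) = 1426.4 L.
Species balance (pure solvent in): dm/dt = −Q_out · m/V(t).
dm/m = −Q_out dt/(V₀ + 6.8000 t); integrating gives ln(m/m₀) = −(Q_out/(Q_in−Q_out)) ln(V/V₀).
m = m₀ (V₀/V)^(Q_out/(Q_in−Q_out)) = 34.1 × (488/1426.4)^(1.5294) = 6.6118 mol.
C = m/V = 6.6118/1426.4 = 0.0046353 mol/L.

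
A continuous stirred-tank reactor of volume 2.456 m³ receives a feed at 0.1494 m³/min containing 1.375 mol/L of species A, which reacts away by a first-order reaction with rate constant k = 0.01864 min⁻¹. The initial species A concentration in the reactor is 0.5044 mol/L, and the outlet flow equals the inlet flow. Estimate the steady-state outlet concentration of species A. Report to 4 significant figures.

Accumulation = in − out − consumed: V dC/dt = Q C_in − Q C − k V C.
Steady state (dC/dt = 0): C_ss = Q C_in/(Q + kV) = C_in/(1 + kV/Q).
C_ss = 0.1494·1.375/(0.1494 + 0.01864·2.456) = 0.205425/0.195180 = 1.05249 mol/L.

1.052 mol/L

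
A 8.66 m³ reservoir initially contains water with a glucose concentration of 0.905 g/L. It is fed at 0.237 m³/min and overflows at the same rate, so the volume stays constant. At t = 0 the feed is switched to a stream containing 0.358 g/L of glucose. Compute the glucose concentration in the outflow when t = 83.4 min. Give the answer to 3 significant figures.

Unsteady species balance (constant V, well mixed): V dC/dt = Q(C_in − C).
Time constant τ = V/Q = 8.66/0.237 = 36.540 min.
Solution: C(t) = C_in + (C₀ − C_in) e^(−t/τ).
C(83.4) = 0.358 + (0.905 − 0.358)·e^(−83.4/36.540) = 0.358 + (0.54700)·0.10204 = 0.41381 g/L.

0.414 g/L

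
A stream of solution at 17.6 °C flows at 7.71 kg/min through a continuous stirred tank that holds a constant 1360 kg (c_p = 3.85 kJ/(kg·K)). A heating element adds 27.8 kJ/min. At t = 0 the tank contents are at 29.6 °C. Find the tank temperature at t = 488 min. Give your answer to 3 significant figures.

Unsteady energy balance on the tank contents: M c_p dT/dt = ṁ c_p (T_in − T) + 27.8.
τ = M/ṁ = 176.39 min; T_ss = T_in + Q̇/(ṁ c_p) = 17.6 + 27.8/(7.71·3.85) = 18.537 °C.
T approaches T_ss exponentially: T(t) = T_ss + (T₀ − T_ss) e^(−t/τ).
T(488) = 18.537 + (11.063)·e^(−488/176.39) = 18.537 + (11.063)·0.062880 = 19.232 °C.

19.2 °C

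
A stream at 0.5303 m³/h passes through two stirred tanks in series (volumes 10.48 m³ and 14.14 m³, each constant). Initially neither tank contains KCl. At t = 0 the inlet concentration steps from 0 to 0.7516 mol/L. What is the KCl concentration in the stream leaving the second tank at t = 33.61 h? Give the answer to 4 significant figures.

Species balance on tank i: dCᵢ/dt = (Cᵢ₋₁ − Cᵢ)/τᵢ with τᵢ = Vᵢ/Q.
τ₁ = 10.48/0.5303 = 19.7624 h; τ₂ = 14.14/0.5303 = 26.6642 h.
Tank 1: C₁ = C_in(1 − e^(−t/τ₁)). Tank 2 (τ₁ ≠ τ₂): C₂ = C_in[1 − (τ₁ e^(−t/τ₁) − τ₂ e^(−t/τ₂))/(τ₁ − τ₂)].
At t = 33.61: e^(−t/τ₁) = 0.182555, e^(−t/τ₂) = 0.283514.
C₂ = 0.7516·[1 − (19.7624·0.182555 − 26.6642·0.283514)/(-6.90175)] = 0.7516·0.427401 = 0.321235 mol/L.

0.3212 mol/L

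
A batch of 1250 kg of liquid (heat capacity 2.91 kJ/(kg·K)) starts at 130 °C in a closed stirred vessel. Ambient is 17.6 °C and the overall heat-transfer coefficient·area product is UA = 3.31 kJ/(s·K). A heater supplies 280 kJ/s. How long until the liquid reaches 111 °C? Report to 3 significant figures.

1260 s

Lumped-capacitance energy balance: M c_p dT/dt = UA(T_amb − T) + Q̇.
τ = M c_p/UA = 1098.9 s; T_ss = T_amb + Q̇/UA = 17.6 + 280/3.31 = 102.19 °C.
T(t) = T_ss + (T₀ − T_ss)e^(−t/τ); set T = 111:
t = −τ ln[(T − T_ss)/(T₀ − T_ss)] = −1098.9 · ln(0.31674) = 1263.4 s.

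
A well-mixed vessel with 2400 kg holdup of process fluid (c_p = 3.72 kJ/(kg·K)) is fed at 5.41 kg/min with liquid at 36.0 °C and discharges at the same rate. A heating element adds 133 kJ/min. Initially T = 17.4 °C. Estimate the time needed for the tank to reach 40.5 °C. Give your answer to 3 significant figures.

1100 min

M c_p dT/dt = ṁ c_p (T_in − T) + Q̇.
τ = M/ṁ = 443.62 min; T_ss = T_in + Q̇/(ṁ c_p) = 42.609 °C.
T(t) = T_ss + (T₀ − T_ss) e^(−t/τ). Set T = 40.5:
e^(−t/τ) = (40.5 − 42.609)/(17.4 − 42.609) = 0.083647
t = −443.62 · ln(0.083647) = 1100.7 min.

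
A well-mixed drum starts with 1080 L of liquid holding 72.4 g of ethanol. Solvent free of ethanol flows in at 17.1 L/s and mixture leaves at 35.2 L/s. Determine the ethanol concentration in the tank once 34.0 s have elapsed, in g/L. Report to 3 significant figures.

0.0302 g/L

Total volume: dV/dt = Q_in − Q_out = -18.100 L/s, so V(t) = 1080 − 18.100 t and V(34.0) = 464.60 L.
Species balance (pure solvent in): dm/dt = −Q_out · m/V(t).
Separate: dm/m = −Q_out dt/V(t) ⇒ ln(m/m₀) = −(Q_out/(Q_in−Q_out)) ln(V/V₀).
m = m₀ (V₀/V)^(Q_out/(Q_in−Q_out)) = 72.4 × (1080/464.60)^(-1.9448) = 14.037 g.
C = m/V = 14.037/464.60 = 0.030214 g/L.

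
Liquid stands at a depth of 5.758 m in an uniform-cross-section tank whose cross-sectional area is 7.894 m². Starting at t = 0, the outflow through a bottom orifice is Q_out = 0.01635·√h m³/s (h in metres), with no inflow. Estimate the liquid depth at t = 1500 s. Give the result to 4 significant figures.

0.7160 m

Unsteady balance on liquid volume: A dh/dt = −0.01635 √h.
This is separable: 2 d(√h)/dt = −0.01635/A, so √h = √h₀ − (0.01635/(2A)) t.
√h = √5.758 − 0.01635·1500/(2·7.894) = 2.39958 − 1.55339 = 0.846188.
h = 0.846188² = 0.716035 m.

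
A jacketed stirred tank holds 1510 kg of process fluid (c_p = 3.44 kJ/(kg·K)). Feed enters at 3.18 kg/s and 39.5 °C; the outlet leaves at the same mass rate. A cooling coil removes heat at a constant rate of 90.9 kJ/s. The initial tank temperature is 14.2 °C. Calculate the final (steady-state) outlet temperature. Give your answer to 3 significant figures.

M c_p dT/dt = ṁ c_p (T_in − T) − Q̇.
At steady state dT/dt = 0 ⇒ T_ss = T_in − Q̇/(ṁ c_p) = 39.5 − 90.9/(3.18·3.44) = 31.190 °C.

31.2 °C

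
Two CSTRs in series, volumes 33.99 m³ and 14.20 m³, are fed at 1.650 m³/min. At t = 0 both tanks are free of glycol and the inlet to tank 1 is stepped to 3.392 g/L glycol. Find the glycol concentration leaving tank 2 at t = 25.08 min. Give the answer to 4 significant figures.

1.800 g/L

Species balance on tank i: dCᵢ/dt = (Cᵢ₋₁ − Cᵢ)/τᵢ with τᵢ = Vᵢ/Q.
τ₁ = 33.99/1.650 = 20.6000 min; τ₂ = 14.20/1.650 = 8.60606 min.
Solving the cascade with C₁(0)=C₂(0)=0 gives C₂(t) = C_in[1 − (τ₁ e^(−t/τ₁) − τ₂ e^(−t/τ₂))/(τ₁ − τ₂)].
At t = 25.08: e^(−t/τ₁) = 0.295976, e^(−t/τ₂) = 0.0542460.
C₂ = 3.392·[1 − (20.6000·0.295976 − 8.60606·0.0542460)/(11.9939)] = 3.392·0.530574 = 1.79971 g/L.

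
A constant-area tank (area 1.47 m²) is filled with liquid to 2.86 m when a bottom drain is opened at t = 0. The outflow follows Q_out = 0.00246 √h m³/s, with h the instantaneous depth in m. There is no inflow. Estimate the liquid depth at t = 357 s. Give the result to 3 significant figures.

1.94 m

A dh/dt = −Q_out = −0.00246 √h.
∫ h^(−1/2) dh = −(0.00246/A) ∫ dt, giving 2√h = 2√h₀ − (0.00246/A) t.
√h = √2.86 − 0.00246·357/(2·1.47) = 1.6912 − 0.29871 = 1.3924.
h = 1.3924² = 1.9389 m.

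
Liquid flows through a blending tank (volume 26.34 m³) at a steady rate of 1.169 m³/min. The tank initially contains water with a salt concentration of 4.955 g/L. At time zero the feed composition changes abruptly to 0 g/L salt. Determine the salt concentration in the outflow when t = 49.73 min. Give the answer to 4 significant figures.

Species balance on the tank: V dC/dt = Q(C_in − C).
Rewrite as dC/dt + C/τ = C_in/τ, τ = V/Q = 22.5321 min.
Solution: C(t) = C_in + (C₀ − C_in) e^(−t/τ).
C(49.73) = 0 + (4.955 − 0)·e^(−49.73/22.5321) = 0 + (4.95500)·0.110022 = 0.545159 g/L.

0.5452 g/L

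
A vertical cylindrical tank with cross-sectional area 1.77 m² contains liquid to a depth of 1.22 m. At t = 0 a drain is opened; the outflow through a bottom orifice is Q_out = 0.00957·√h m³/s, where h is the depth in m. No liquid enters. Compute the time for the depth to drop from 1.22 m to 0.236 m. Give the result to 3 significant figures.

229 s

A dh/dt = −Q_out = −0.00957 √h.
This is separable: 2 d(√h)/dt = −0.00957/A, so √h = √h₀ − (0.00957/(2A)) t.
t = 2A(√h₀ − √h)/0.00957 = 2·1.77·(√1.22 − √0.236)/0.00957
  = 3.5400 × (1.1045 − 0.48580) / 0.00957 = 228.87 s.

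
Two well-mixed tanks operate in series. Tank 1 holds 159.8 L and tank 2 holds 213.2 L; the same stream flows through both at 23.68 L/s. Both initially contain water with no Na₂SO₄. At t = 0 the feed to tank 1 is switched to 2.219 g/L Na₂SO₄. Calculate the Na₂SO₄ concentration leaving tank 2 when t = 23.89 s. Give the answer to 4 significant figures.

Each tank obeys Vᵢ dCᵢ/dt = Q(Cᵢ₋₁ − Cᵢ), so τᵢ = Vᵢ/Q.
τ₁ = 159.8/23.68 = 6.74831 s; τ₂ = 213.2/23.68 = 9.00338 s.
Solving the cascade with C₁(0)=C₂(0)=0 gives C₂(t) = C_in[1 − (τ₁ e^(−t/τ₁) − τ₂ e^(−t/τ₂))/(τ₁ − τ₂)].
At t = 23.89: e^(−t/τ₁) = 0.0290091, e^(−t/τ₂) = 0.0704080.
C₂ = 2.219·[1 − (6.74831·0.0290091 − 9.00338·0.0704080)/(-2.25507)] = 2.219·0.805705 = 1.78786 g/L.

1.788 g/L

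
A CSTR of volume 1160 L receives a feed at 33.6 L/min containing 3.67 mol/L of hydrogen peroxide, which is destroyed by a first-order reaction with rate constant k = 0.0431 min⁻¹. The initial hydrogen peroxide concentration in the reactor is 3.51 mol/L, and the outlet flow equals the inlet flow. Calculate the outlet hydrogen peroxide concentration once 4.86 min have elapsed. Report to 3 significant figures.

Species balance: V dC/dt = Q C_in − Q C − k V C.
This is linear with rate a = Q/V + k = 0.072066 min⁻¹.
C_ss = Q C_in/(Q + kV) = 1.4751 mol/L; C(t) = C_ss + (C₀ − C_ss) e^(−a t).
C(4.86) = 1.4751 + (2.0349)·e^(−0.072066·4.86) = 1.4751 + (2.0349)·0.70452 = 2.9087 mol/L.

2.91 mol/L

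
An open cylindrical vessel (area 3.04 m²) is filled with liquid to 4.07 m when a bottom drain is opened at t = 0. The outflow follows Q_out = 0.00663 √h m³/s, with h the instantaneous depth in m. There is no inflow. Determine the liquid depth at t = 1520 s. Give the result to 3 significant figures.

Unsteady balance on liquid volume: A dh/dt = −0.00663 √h.
∫ h^(−1/2) dh = −(0.00663/A) ∫ dt, giving 2√h = 2√h₀ − (0.00663/A) t.
√h = √4.07 − 0.00663·1520/(2·3.04) = 2.0174 − 1.6575 = 0.35992.
h = 0.35992² = 0.12955 m.

0.130 m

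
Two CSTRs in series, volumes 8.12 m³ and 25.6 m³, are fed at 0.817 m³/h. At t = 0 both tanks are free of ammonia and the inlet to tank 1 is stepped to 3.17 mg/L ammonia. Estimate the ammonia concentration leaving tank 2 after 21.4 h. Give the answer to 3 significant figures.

0.996 mg/L

Each tank obeys Vᵢ dCᵢ/dt = Q(Cᵢ₋₁ − Cᵢ), so τᵢ = Vᵢ/Q.
τ₁ = 8.12/0.817 = 9.9388 h; τ₂ = 25.6/0.817 = 31.334 h.
Tank 1: C₁ = C_in(1 − e^(−t/τ₁)). Tank 2 (τ₁ ≠ τ₂): C₂ = C_in[1 − (τ₁ e^(−t/τ₁) − τ₂ e^(−t/τ₂))/(τ₁ − τ₂)].
At t = 21.4: e^(−t/τ₁) = 0.11611, e^(−t/τ₂) = 0.50512.
C₂ = 3.17·[1 − (9.9388·0.11611 − 31.334·0.50512)/(-21.395)] = 3.17·0.31418 = 0.99594 mg/L.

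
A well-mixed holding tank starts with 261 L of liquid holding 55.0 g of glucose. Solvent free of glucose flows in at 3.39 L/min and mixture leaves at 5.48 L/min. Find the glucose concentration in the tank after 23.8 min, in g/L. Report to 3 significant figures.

0.150 g/L

Let m(t) be the amount of glucose. Volume: V(t) = V₀ + (Q_in − Q_out) t = 261 − 2.0900 t; V(23.8) = 211.26 L.
Solute balance: dm/dt = 0 − Q_out C = −Q_out m/V(t).
dm/m = −Q_out dt/(V₀ − 2.0900 t); integrating gives ln(m/m₀) = −(Q_out/(Q_in−Q_out)) ln(V/V₀).
m = m₀ (V₀/V)^(Q_out/(Q_in−Q_out)) = 55.0 × (261/211.26)^(-2.6220) = 31.593 g.
C = m/V = 31.593/211.26 = 0.14955 g/L.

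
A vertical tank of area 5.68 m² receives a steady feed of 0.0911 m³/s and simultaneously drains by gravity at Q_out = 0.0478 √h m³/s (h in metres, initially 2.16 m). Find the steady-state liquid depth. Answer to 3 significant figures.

3.63 m

Volume balance on the tank: A dh/dt = Q_in − 0.0478 √h. At steady state dh/dt = 0:
Q_in = 0.0478 √h_ss ⇒ √h_ss = 0.0911/0.0478 = 1.9059.
h_ss = 1.9059² = 3.6323 m. (Since h₀ = 2.16 m < h_ss, the level will rise toward this value.)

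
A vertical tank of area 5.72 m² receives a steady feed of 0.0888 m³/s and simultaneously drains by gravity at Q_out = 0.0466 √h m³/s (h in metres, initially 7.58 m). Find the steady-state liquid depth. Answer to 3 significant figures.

Level balance: A dh/dt = 0.0888 − 0.0466 √h. Setting dh/dt = 0:
Q_in = 0.0466 √h_ss ⇒ √h_ss = 0.0888/0.0466 = 1.9056.
h_ss = 1.9056² = 3.6312 m. (Since h₀ = 7.58 m > h_ss, the level will fall toward this value.)

3.63 m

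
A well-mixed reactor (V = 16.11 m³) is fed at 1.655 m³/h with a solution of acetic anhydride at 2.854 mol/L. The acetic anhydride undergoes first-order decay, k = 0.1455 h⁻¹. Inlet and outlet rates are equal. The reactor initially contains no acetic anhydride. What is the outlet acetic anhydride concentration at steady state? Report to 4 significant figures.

Species balance: V dC/dt = Q C_in − Q C − k V C.
At steady state: 0 = Q C_in − (Q + kV) C_ss, so C_ss = Q C_in/(Q + kV).
C_ss = 1.655·2.854/(1.655 + 0.1455·16.11) = 4.72337/3.99900 = 1.18114 mol/L.

1.181 mol/L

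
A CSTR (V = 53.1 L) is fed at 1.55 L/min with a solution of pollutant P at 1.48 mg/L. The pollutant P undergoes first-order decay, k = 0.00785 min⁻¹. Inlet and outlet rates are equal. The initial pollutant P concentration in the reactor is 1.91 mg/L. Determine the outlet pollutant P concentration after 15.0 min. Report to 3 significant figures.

Accumulation = in − out − consumed: V dC/dt = Q C_in − Q C − k V C.
dC/dt = (Q/V) C_in − (Q/V + k) C; effective rate a = Q/V + k = 0.029190 + 0.00785 = 0.037040 min⁻¹.
C_ss = Q C_in/(Q + kV) = 1.1663 mg/L; C(t) = C_ss + (C₀ − C_ss) e^(−a t).
C(15.0) = 1.1663 + (0.74366)·e^(−0.037040·15.0) = 1.1663 + (0.74366)·0.57373 = 1.5930 mg/L.

1.59 mg/L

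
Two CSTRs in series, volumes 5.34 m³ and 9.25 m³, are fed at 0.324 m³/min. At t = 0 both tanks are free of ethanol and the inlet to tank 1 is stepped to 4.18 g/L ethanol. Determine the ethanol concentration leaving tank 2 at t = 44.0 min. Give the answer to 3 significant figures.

2.46 g/L

Each tank obeys Vᵢ dCᵢ/dt = Q(Cᵢ₋₁ − Cᵢ), so τᵢ = Vᵢ/Q.
τ₁ = 5.34/0.324 = 16.481 min; τ₂ = 9.25/0.324 = 28.549 min.
Tank 1: C₁ = C_in(1 − e^(−t/τ₁)). Tank 2 (τ₁ ≠ τ₂): C₂ = C_in[1 − (τ₁ e^(−t/τ₁) − τ₂ e^(−t/τ₂))/(τ₁ − τ₂)].
At t = 44.0: e^(−t/τ₁) = 0.069276, e^(−t/τ₂) = 0.21413.
C₂ = 4.18·[1 − (16.481·0.069276 − 28.549·0.21413)/(-12.068)] = 4.18·0.58805 = 2.4580 g/L.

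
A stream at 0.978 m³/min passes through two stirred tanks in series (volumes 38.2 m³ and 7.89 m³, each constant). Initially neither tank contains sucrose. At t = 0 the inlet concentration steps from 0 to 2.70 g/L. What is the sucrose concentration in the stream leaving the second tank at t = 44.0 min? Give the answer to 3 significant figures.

1.60 g/L

Species balance on tank i: dCᵢ/dt = (Cᵢ₋₁ − Cᵢ)/τᵢ with τᵢ = Vᵢ/Q.
τ₁ = 38.2/0.978 = 39.059 min; τ₂ = 7.89/0.978 = 8.0675 min.
Solving the cascade with C₁(0)=C₂(0)=0 gives C₂(t) = C_in[1 − (τ₁ e^(−t/τ₁) − τ₂ e^(−t/τ₂))/(τ₁ − τ₂)].
At t = 44.0: e^(−t/τ₁) = 0.32417, e^(−t/τ₂) = 0.0042792.
C₂ = 2.70·[1 − (39.059·0.32417 − 8.0675·0.0042792)/(30.992)] = 2.70·0.59256 = 1.5999 g/L.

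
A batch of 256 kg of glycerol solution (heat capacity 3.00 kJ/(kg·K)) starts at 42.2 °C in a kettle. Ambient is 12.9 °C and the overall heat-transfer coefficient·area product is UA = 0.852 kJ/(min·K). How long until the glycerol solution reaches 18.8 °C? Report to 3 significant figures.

M c_p dT/dt = −UA(T − T_amb).
τ = M c_p/UA = 901.41 min; T_ss = T_amb = 12.900 °C.
T(t) = T_ss + (T₀ − T_ss)e^(−t/τ); set T = 18.8:
t = −τ ln[(T − T_ss)/(T₀ − T_ss)] = −901.41 · ln(0.20137) = 1444.6 min.

1440 min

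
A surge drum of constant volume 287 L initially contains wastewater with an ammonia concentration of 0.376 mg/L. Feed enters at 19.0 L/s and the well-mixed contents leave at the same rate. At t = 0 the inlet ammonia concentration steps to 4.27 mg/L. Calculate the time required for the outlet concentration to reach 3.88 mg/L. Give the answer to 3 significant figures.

Unsteady species balance (constant V, well mixed): V dC/dt = Q(C_in − C), so τ = V/Q = 15.105 s.
C(t) = C_in + (C₀ − C_in) e^(−t/τ). Set C = 3.88 and solve for t:
e^(−t/τ) = (C − C_in)/(C₀ − C_in) = (3.88 − 4.27)/(0.376 − 4.27) = 0.10015
t = −τ ln(…) = 15.105 × 2.3010 = 34.758 s.

34.8 s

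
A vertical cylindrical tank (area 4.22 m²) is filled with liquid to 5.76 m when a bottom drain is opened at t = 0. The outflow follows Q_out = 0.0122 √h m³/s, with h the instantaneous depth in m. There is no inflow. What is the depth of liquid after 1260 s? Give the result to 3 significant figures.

0.335 m

A dh/dt = −Q_out = −0.0122 √h.
Separate and integrate: 2(√h − √h₀) = −(0.0122/A) t.
√h = √5.76 − 0.0122·1260/(2·4.22) = 2.4000 − 1.8213 = 0.57867.
h = 0.57867² = 0.33486 m.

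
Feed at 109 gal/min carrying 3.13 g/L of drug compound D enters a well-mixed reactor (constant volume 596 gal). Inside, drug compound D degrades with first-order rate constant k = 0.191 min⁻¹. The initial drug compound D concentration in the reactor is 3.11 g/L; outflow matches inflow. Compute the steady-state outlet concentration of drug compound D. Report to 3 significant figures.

1.53 g/L

Species balance: V dC/dt = Q C_in − Q C − k V C.
At steady state: 0 = Q C_in − (Q + kV) C_ss, so C_ss = Q C_in/(Q + kV).
C_ss = 109·3.13/(109 + 0.191·596) = 341.17/222.84 = 1.5310 g/L.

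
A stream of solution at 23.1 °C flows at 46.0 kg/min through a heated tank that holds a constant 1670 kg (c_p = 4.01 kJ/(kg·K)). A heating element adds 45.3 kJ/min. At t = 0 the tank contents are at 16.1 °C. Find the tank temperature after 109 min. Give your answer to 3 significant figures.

Energy balance: M c_p dT/dt = ṁ c_p (T_in − T) + 45.3.
τ = M/ṁ = 36.304 min; T_ss = T_in + Q̇/(ṁ c_p) = 23.1 + 45.3/(46.0·4.01) = 23.346 °C.
This is linear first-order; T(t) = T_ss + (T₀ − T_ss) e^(−t/τ).
T(109) = 23.346 + (-7.2456)·e^(−109/36.304) = 23.346 + (-7.2456)·0.049668 = 22.986 °C.

23.0 °C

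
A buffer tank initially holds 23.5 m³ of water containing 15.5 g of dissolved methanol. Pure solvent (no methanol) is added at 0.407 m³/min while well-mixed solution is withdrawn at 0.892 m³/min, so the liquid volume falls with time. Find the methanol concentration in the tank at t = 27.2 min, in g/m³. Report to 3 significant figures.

Let m(t) be the amount of methanol. Volume: V(t) = V₀ + (Q_in − Q_out) t = 23.5 − 0.48500 t; V(27.2) = 10.308 m³.
Solute balance: dm/dt = 0 − Q_out C = −Q_out m/V(t).
dm/m = −Q_out dt/(V₀ − 0.48500 t); integrating gives ln(m/m₀) = −(Q_out/(Q_in−Q_out)) ln(V/V₀).
m = m₀ (V₀/V)^(Q_out/(Q_in−Q_out)) = 15.5 × (23.5/10.308)^(-1.8392) = 3.4049 g.
C = m/V = 3.4049/10.308 = 0.33032 g/m³.

0.330 g/m³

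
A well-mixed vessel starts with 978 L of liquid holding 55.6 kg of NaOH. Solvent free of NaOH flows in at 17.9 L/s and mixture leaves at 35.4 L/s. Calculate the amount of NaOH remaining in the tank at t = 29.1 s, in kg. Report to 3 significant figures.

Total volume: dV/dt = Q_in − Q_out = -17.500 L/s, so V(t) = 978 − 17.500 t and V(29.1) = 468.75 L.
Solute balance: dm/dt = 0 − Q_out C = −Q_out m/V(t).
dm/m = −Q_out dt/(V₀ − 17.500 t); integrating gives ln(m/m₀) = −(Q_out/(Q_in−Q_out)) ln(V/V₀).
m = m₀ (V₀/V)^(Q_out/(Q_in−Q_out)) = 55.6 × (978/468.75)^(-2.0229) = 12.560 kg.

12.6 kg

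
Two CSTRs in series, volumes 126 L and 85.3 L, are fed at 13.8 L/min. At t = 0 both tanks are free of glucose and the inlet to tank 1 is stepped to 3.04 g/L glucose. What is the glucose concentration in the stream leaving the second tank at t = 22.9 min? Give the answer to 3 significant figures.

2.43 g/L

Species balance on tank i: dCᵢ/dt = (Cᵢ₋₁ − Cᵢ)/τᵢ with τᵢ = Vᵢ/Q.
τ₁ = 126/13.8 = 9.1304 min; τ₂ = 85.3/13.8 = 6.1812 min.
Tank 1: C₁ = C_in(1 − e^(−t/τ₁)). Tank 2 (τ₁ ≠ τ₂): C₂ = C_in[1 − (τ₁ e^(−t/τ₁) − τ₂ e^(−t/τ₂))/(τ₁ − τ₂)].
At t = 22.9: e^(−t/τ₁) = 0.081423, e^(−t/τ₂) = 0.024605.
C₂ = 3.04·[1 − (9.1304·0.081423 − 6.1812·0.024605)/(2.9493)] = 3.04·0.79950 = 2.4305 g/L.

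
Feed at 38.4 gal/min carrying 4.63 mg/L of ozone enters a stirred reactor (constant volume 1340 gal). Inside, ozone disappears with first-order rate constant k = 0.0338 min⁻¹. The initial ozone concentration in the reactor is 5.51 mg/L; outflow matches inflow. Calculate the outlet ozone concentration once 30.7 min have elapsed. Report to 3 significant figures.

2.62 mg/L

Accumulation = in − out − consumed: V dC/dt = Q C_in − Q C − k V C.
dC/dt = (Q/V) C_in − (Q/V + k) C; effective rate a = Q/V + k = 0.028657 + 0.0338 = 0.062457 min⁻¹.
C_ss = Q C_in/(Q + kV) = 2.1244 mg/L; C(t) = C_ss + (C₀ − C_ss) e^(−a t).
C(30.7) = 2.1244 + (3.3856)·e^(−0.062457·30.7) = 2.1244 + (3.3856)·0.14699 = 2.6220 mg/L.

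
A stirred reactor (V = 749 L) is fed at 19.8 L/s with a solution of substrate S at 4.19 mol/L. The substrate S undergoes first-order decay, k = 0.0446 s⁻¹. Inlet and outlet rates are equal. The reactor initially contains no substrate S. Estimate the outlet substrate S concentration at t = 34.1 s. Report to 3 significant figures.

1.42 mol/L

V dC/dt = Q(C_in − C) − k V C.
dC/dt = (Q/V) C_in − (Q/V + k) C; effective rate a = Q/V + k = 0.026435 + 0.0446 = 0.071035 s⁻¹.
C_ss = Q C_in/(Q + kV) = 1.5593 mol/L; C(t) = C_ss + (C₀ − C_ss) e^(−a t).
C(34.1) = 1.5593 + (-1.5593)·e^(−0.071035·34.1) = 1.5593 + (-1.5593)·0.088717 = 1.4209 mol/L.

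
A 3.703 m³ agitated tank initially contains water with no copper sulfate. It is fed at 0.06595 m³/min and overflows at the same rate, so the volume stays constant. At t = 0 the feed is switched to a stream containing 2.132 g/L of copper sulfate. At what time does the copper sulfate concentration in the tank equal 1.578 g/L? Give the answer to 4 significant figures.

75.67 min

Mass balance on the solute (V constant): V dC/dt = Q(C_in − C), so τ = V/Q = 56.1486 min.
C(t) = C_in + (C₀ − C_in) e^(−t/τ). Set C = 1.578 and solve for t:
e^(−t/τ) = (C − C_in)/(C₀ − C_in) = (1.578 − 2.132)/(0 − 2.132) = 0.259850
t = −τ ln(…) = 56.1486 × 1.34765 = 75.6687 min.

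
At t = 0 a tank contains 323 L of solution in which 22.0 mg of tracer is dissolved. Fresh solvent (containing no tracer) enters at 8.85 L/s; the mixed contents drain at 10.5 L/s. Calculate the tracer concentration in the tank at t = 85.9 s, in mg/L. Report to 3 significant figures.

0.00307 mg/L

Let m(t) be the amount of tracer. Volume: V(t) = V₀ + (Q_in − Q_out) t = 323 − 1.6500 t; V(85.9) = 181.26 L.
Solute balance: dm/dt = 0 − Q_out C = −Q_out m/V(t).
dm/m = −Q_out dt/(V₀ − 1.6500 t); integrating gives ln(m/m₀) = −(Q_out/(Q_in−Q_out)) ln(V/V₀).
m = m₀ (V₀/V)^(Q_out/(Q_in−Q_out)) = 22.0 × (323/181.26)^(-6.3636) = 0.55700 mg.
C = m/V = 0.55700/181.26 = 0.0030729 mg/L.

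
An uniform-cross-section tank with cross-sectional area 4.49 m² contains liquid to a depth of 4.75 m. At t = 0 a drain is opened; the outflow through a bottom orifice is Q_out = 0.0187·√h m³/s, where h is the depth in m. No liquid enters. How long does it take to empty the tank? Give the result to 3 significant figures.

1050 s

Volume balance on the tank: A dh/dt = −0.0187 √h.
Separate and integrate: 2(√h − √h₀) = −(0.0187/A) t.
Set h = 0: 2√h₀ = (0.0187/A) t_empty ⇒ t_empty = 2A√h₀/0.0187.
t_empty = 2·4.49·√4.75/0.0187 = 8.9800·2.1794/0.0187 = 1046.6 s.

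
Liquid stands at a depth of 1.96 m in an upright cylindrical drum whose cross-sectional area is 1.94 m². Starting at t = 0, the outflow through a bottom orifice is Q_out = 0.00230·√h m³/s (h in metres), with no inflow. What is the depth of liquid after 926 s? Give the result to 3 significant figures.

Accumulation of liquid (constant cross-section A): A dh/dt = −0.00230 √h.
∫ h^(−1/2) dh = −(0.00230/A) ∫ dt, giving 2√h = 2√h₀ − (0.00230/A) t.
√h = √1.96 − 0.00230·926/(2·1.94) = 1.4000 − 0.54892 = 0.85108.
h = 0.85108² = 0.72434 m.

0.724 m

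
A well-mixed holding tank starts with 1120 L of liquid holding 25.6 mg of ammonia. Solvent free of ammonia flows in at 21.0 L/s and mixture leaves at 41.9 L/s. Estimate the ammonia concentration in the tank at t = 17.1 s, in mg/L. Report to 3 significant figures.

Total volume: dV/dt = Q_in − Q_out = -20.900 L/s, so V(t) = 1120 − 20.900 t and V(17.1) = 762.61 L.
Species balance (pure solvent in): dm/dt = −Q_out · m/V(t).
Separate: dm/m = −Q_out dt/V(t) ⇒ ln(m/m₀) = −(Q_out/(Q_in−Q_out)) ln(V/V₀).
m = m₀ (V₀/V)^(Q_out/(Q_in−Q_out)) = 25.6 × (1120/762.61)^(-2.0048) = 11.847 mg.
C = m/V = 11.847/762.61 = 0.015535 mg/L.

0.0155 mg/L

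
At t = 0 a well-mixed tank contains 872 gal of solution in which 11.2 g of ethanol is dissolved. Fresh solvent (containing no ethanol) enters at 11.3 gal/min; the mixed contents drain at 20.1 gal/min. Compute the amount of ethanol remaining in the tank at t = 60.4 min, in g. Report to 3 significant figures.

1.31 g

Total volume: dV/dt = Q_in − Q_out = -8.8000 gal/min, so V(t) = 872 − 8.8000 t and V(60.4) = 340.48 gal.
Species balance (pure solvent in): dm/dt = −Q_out · m/V(t).
Separate: dm/m = −Q_out dt/V(t) ⇒ ln(m/m₀) = −(Q_out/(Q_in−Q_out)) ln(V/V₀).
m = m₀ (V₀/V)^(Q_out/(Q_in−Q_out)) = 11.2 × (872/340.48)^(-2.2841) = 1.3072 g.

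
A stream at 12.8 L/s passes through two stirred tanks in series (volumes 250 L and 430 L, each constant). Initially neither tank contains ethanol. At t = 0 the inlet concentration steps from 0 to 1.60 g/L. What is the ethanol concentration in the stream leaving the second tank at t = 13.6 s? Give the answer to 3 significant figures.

Each tank obeys Vᵢ dCᵢ/dt = Q(Cᵢ₋₁ − Cᵢ), so τᵢ = Vᵢ/Q.
τ₁ = 250/12.8 = 19.531 s; τ₂ = 430/12.8 = 33.594 s.
Tank 1: C₁ = C_in(1 − e^(−t/τ₁)). Tank 2 (τ₁ ≠ τ₂): C₂ = C_in[1 − (τ₁ e^(−t/τ₁) − τ₂ e^(−t/τ₂))/(τ₁ − τ₂)].
At t = 13.6: e^(−t/τ₁) = 0.49842, e^(−t/τ₂) = 0.66709.
C₂ = 1.60·[1 − (19.531·0.49842 − 33.594·0.66709)/(-14.062)] = 1.60·0.098652 = 0.15784 g/L.

0.158 g/L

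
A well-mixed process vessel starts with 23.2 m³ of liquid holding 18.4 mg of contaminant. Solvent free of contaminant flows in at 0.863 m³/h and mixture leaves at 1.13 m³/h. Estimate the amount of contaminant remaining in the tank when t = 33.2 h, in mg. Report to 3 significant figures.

2.40 mg

Total volume: dV/dt = Q_in − Q_out = -0.26700 m³/h, so V(t) = 23.2 − 0.26700 t and V(33.2) = 14.336 m³.
No contaminant enters, so dm/dt = −Q_out · (m/V).
dm/m = −Q_out dt/(V₀ − 0.26700 t); integrating gives ln(m/m₀) = −(Q_out/(Q_in−Q_out)) ln(V/V₀).
m = m₀ (V₀/V)^(Q_out/(Q_in−Q_out)) = 18.4 × (23.2/14.336)^(-4.2322) = 2.3987 mg.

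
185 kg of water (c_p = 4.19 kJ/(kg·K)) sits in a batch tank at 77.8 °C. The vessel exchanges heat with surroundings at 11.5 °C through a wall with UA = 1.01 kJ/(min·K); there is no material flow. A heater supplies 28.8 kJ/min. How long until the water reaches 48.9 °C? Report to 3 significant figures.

First-law balance (no shaft work): M c_p dT/dt = −UA(T − T_amb) + Q̇.
τ = M c_p/UA = 767.48 min; T_ss = T_amb + Q̇/UA = 11.5 + 28.8/1.01 = 40.015 °C.
T(t) = T_ss + (T₀ − T_ss)e^(−t/τ); set T = 48.9:
t = −τ ln[(T − T_ss)/(T₀ − T_ss)] = −767.48 · ln(0.23515) = 1110.9 min.

1110 min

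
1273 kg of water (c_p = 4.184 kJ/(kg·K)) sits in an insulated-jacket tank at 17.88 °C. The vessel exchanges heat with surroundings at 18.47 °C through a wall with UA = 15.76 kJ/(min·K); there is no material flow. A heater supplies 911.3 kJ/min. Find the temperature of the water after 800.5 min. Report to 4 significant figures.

70.83 °C

Lumped-capacitance energy balance: M c_p dT/dt = UA(T_amb − T) + Q̇.
dT/dt = (T_ss − T)/τ with T_ss = T_amb + Q̇/UA = 18.47 + 911.3/15.76 = 76.2936 °C, τ = M c_p/UA = 1273·4.184/15.76 = 337.959 min.
This is linear first-order; T(t) = T_ss + (T₀ − T_ss) e^(−t/τ).
T(800.5) = 76.2936 + (-58.4136)·0.0936088 = 70.8256 °C.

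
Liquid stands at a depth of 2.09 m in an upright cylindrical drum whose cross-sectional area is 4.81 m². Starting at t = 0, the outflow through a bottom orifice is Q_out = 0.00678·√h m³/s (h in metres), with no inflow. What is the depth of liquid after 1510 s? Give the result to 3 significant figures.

Unsteady balance on liquid volume: A dh/dt = −0.00678 √h.
This is separable: 2 d(√h)/dt = −0.00678/A, so √h = √h₀ − (0.00678/(2A)) t.
√h = √2.09 − 0.00678·1510/(2·4.81) = 1.4457 − 1.0642 = 0.38146.
h = 0.38146² = 0.14551 m.

0.146 m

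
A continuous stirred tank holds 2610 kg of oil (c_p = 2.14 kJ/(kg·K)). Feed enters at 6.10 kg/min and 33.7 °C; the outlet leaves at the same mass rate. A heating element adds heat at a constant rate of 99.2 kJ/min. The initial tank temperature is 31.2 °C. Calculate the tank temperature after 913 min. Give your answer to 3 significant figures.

40.1 °C

M c_p dT/dt = ṁ c_p (T_in − T) + Q̇.
Rearrange: dT/dt = (T_ss − T)/τ with τ = M/ṁ = 427.87 min and T_ss = T_in + Q̇/(ṁ c_p) = 41.299 °C.
T approaches T_ss exponentially: T(t) = T_ss + (T₀ − T_ss) e^(−t/τ).
T(913) = 41.299 + (-10.099)·e^(−913/427.87) = 41.299 + (-10.099)·0.11838 = 40.104 °C.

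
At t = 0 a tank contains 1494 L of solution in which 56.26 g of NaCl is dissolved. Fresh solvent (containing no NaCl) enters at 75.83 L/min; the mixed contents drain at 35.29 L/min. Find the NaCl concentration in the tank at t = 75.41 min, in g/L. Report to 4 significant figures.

0.004688 g/L

Let m(t) be the amount of NaCl. Volume: V(t) = V₀ + (Q_in − Q_out) t = 1494 + 40.5400 t; V(75.41) = 4551.12 L.
No NaCl enters, so dm/dt = −Q_out · (m/V).
dm/m = −Q_out dt/(V₀ + 40.5400 t); integrating gives ln(m/m₀) = −(Q_out/(Q_in−Q_out)) ln(V/V₀).
m = m₀ (V₀/V)^(Q_out/(Q_in−Q_out)) = 56.26 × (1494/4551.12)^(0.870498) = 21.3344 g.
C = m/V = 21.3344/4551.12 = 0.00468773 g/L.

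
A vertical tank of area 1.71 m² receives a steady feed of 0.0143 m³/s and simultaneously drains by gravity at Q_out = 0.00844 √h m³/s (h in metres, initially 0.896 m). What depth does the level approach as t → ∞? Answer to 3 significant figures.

Level balance: A dh/dt = 0.0143 − 0.00844 √h. Setting dh/dt = 0:
Q_in = 0.00844 √h_ss ⇒ √h_ss = 0.0143/0.00844 = 1.6943.
h_ss = 1.6943² = 2.8707 m. (Since h₀ = 0.896 m < h_ss, the level will rise toward this value.)

2.87 m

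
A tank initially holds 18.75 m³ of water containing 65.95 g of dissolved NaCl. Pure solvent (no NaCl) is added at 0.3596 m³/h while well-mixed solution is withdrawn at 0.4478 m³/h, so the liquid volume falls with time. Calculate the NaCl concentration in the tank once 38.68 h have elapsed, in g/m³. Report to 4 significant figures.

1.551 g/m³

Total volume: dV/dt = Q_in − Q_out = -0.0882000 m³/h, so V(t) = 18.75 − 0.0882000 t and V(38.68) = 15.3384 m³.
No NaCl enters, so dm/dt = −Q_out · (m/V).
dm/m = −Q_out dt/(V₀ − 0.0882000 t); integrating gives ln(m/m₀) = −(Q_out/(Q_in−Q_out)) ln(V/V₀).
m = m₀ (V₀/V)^(Q_out/(Q_in−Q_out)) = 65.95 × (18.75/15.3384)^(-5.07710) = 23.7896 g.
C = m/V = 23.7896/15.3384 = 1.55098 g/m³.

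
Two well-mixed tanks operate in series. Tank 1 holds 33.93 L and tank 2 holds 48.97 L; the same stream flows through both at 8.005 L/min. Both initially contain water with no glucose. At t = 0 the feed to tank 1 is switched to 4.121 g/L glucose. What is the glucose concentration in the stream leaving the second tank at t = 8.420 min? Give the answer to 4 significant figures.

2.008 g/L

Time constants: τᵢ = Vᵢ/Q for each well-mixed tank.
τ₁ = 33.93/8.005 = 4.23860 min; τ₂ = 48.97/8.005 = 6.11743 min.
Solving the cascade with C₁(0)=C₂(0)=0 gives C₂(t) = C_in[1 − (τ₁ e^(−t/τ₁) − τ₂ e^(−t/τ₂))/(τ₁ − τ₂)].
At t = 8.420: e^(−t/τ₁) = 0.137174, e^(−t/τ₂) = 0.252487.
C₂ = 4.121·[1 − (4.23860·0.137174 − 6.11743·0.252487)/(-1.87883)] = 4.121·0.487369 = 2.00845 g/L.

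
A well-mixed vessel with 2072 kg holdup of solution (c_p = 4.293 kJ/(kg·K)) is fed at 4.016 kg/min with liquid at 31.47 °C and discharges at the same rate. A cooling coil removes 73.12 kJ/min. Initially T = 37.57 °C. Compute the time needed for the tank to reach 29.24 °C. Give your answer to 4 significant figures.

844.8 min

Heat balance on the well-mixed liquid: M c_p dT/dt = ṁ c_p (T_in − T) − 73.12.
τ = M/ṁ = 515.936 min; T_ss = T_in − Q̇/(ṁ c_p) = 27.2289 °C.
T(t) = T_ss + (T₀ − T_ss) e^(−t/τ). Set T = 29.24:
e^(−t/τ) = (29.24 − 27.2289)/(37.57 − 27.2289) = 0.194479
t = −515.936 · ln(0.194479) = 844.811 min.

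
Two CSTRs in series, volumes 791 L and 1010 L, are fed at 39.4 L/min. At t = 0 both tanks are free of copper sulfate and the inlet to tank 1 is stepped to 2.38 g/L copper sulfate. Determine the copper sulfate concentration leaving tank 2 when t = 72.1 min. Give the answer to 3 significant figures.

Time constants: τᵢ = Vᵢ/Q for each well-mixed tank.
τ₁ = 791/39.4 = 20.076 min; τ₂ = 1010/39.4 = 25.635 min.
Tank 1: C₁ = C_in(1 − e^(−t/τ₁)). Tank 2 (τ₁ ≠ τ₂): C₂ = C_in[1 − (τ₁ e^(−t/τ₁) − τ₂ e^(−t/τ₂))/(τ₁ − τ₂)].
At t = 72.1: e^(−t/τ₁) = 0.027562, e^(−t/τ₂) = 0.060048.
C₂ = 2.38·[1 − (20.076·0.027562 − 25.635·0.060048)/(-5.5584)] = 2.38·0.82262 = 1.9578 g/L.

1.96 g/L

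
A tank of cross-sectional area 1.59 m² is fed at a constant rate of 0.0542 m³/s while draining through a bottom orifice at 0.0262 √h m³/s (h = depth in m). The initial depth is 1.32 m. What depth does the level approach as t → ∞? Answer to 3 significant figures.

Mass balance (ρ constant): A dh/dt = Q_in − 0.0262 √h. At steady state dh/dt = 0:
Q_in = 0.0262 √h_ss ⇒ √h_ss = 0.0542/0.0262 = 2.0687.
h_ss = 2.0687² = 4.2795 m. (Since h₀ = 1.32 m < h_ss, the level will rise toward this value.)

4.28 m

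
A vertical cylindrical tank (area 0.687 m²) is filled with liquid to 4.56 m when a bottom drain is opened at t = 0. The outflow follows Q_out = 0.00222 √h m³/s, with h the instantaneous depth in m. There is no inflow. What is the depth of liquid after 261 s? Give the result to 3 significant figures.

2.94 m

Volume balance on the tank: A dh/dt = −0.00222 √h.
∫ h^(−1/2) dh = −(0.00222/A) ∫ dt, giving 2√h = 2√h₀ − (0.00222/A) t.
√h = √4.56 − 0.00222·261/(2·0.687) = 2.1354 − 0.42170 = 1.7137.
h = 1.7137² = 2.9368 m.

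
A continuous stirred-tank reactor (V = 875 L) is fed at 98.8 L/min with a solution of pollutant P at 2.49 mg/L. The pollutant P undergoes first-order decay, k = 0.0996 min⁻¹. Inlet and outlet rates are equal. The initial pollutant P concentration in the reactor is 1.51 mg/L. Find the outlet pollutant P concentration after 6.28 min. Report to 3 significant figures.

1.37 mg/L

Species balance: V dC/dt = Q C_in − Q C − k V C.
dC/dt = (Q/V) C_in − (Q/V + k) C; effective rate a = Q/V + k = 0.11291 + 0.0996 = 0.21251 min⁻¹.
C_ss = Q C_in/(Q + kV) = 1.3230 mg/L; C(t) = C_ss + (C₀ − C_ss) e^(−a t).
C(6.28) = 1.3230 + (0.18700)·e^(−0.21251·6.28) = 1.3230 + (0.18700)·0.26327 = 1.3722 mg/L.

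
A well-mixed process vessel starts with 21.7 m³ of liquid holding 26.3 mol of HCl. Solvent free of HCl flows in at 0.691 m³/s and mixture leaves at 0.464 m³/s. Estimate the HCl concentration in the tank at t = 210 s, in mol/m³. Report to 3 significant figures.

0.0352 mol/m³

Total volume: dV/dt = Q_in − Q_out = 0.22700 m³/s, so V(t) = 21.7 + 0.22700 t and V(210) = 69.370 m³.
No HCl enters, so dm/dt = −Q_out · (m/V).
Separate: dm/m = −Q_out dt/V(t) ⇒ ln(m/m₀) = −(Q_out/(Q_in−Q_out)) ln(V/V₀).
m = m₀ (V₀/V)^(Q_out/(Q_in−Q_out)) = 26.3 × (21.7/69.370)^(2.0441) = 2.4451 mol.
C = m/V = 2.4451/69.370 = 0.035247 mol/m³.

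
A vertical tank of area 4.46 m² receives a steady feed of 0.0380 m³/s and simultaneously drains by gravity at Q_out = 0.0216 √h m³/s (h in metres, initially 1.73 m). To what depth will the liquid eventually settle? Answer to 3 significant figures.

3.09 m

Level balance: A dh/dt = 0.0380 − 0.0216 √h. Setting dh/dt = 0:
Q_in = 0.0216 √h_ss ⇒ √h_ss = 0.0380/0.0216 = 1.7593.
h_ss = 1.7593² = 3.0950 m. (Since h₀ = 1.73 m < h_ss, the level will rise toward this value.)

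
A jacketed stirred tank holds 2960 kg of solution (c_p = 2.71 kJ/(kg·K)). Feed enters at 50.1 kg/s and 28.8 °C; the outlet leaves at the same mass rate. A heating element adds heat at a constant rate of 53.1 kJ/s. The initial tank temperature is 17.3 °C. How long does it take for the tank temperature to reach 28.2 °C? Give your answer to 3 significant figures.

147 s

Unsteady energy balance on the tank contents: M c_p dT/dt = ṁ c_p (T_in − T) + 53.1.
τ = M/ṁ = 59.082 s; T_ss = T_in + Q̇/(ṁ c_p) = 29.191 °C.
T(t) = T_ss + (T₀ − T_ss) e^(−t/τ). Set T = 28.2:
e^(−t/τ) = (28.2 − 29.191)/(17.3 − 29.191) = 0.083348
t = −59.082 · ln(0.083348) = 146.80 s.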